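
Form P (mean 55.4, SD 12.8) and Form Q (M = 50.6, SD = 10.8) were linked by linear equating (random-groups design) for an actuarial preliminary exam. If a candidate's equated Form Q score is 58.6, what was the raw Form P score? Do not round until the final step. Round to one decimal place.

64.9

Invert y = (SD_Y/SD_X)(x − M_X) + M_Y:
x = (SD_X/SD_Y)(y − M_Y) + M_X = (12.8/10.8)(58.6 − 50.6) + 55.4
x = 1.185185 × 8.000 + 55.4 = 64.9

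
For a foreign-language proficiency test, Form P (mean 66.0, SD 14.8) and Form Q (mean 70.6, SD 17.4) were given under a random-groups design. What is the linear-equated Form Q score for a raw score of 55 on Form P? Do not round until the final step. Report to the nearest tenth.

57.7

Linear equating: y = (SD_Y/SD_X)(x − M_X) + M_Y
y = (17.4/14.8)(55 − 66.0) + 70.6
y = 1.175676 × -11.0 + 70.6 = -12.9324 + 70.6 = 57.7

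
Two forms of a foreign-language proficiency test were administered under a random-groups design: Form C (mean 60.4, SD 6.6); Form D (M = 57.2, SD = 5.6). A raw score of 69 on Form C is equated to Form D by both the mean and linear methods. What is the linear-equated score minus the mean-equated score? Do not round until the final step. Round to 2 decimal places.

Mean-equated: 69 + (57.2 − 60.4) = 65.80
Linear-equated: (5.6/6.6)(69 − 60.4) + 57.2 = 64.497
Difference = 64.497 − 65.80 = -1.30

-1.30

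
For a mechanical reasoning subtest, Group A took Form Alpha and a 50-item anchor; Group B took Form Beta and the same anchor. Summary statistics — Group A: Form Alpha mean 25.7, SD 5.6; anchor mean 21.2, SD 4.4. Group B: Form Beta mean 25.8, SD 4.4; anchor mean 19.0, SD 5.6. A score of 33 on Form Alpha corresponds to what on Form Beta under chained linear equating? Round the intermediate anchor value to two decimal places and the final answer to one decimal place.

Form Alpha → anchor (Group A): v = (4.4/5.6)(33 − 25.7) + 21.2 = 26.94
anchor → Form Beta (Group B): y = (4.4/5.6)(26.94 − 19.0) + 25.8 = 32.0

32.0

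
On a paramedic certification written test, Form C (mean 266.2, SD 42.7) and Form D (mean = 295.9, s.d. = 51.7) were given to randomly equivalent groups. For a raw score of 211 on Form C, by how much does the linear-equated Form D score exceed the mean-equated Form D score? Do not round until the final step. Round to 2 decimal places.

Mean-equated: 211 + (295.9 − 266.2) = 240.70
Linear-equated: (51.7/42.7)(211 − 266.2) + 295.9 = 229.065
Difference = 229.065 − 240.70 = -11.63

-11.63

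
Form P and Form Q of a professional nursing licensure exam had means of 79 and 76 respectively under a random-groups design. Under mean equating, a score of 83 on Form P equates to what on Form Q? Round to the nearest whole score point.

80

Mean equating: y = x + (M_Y − M_X) = 83 + (76 − 79) = 80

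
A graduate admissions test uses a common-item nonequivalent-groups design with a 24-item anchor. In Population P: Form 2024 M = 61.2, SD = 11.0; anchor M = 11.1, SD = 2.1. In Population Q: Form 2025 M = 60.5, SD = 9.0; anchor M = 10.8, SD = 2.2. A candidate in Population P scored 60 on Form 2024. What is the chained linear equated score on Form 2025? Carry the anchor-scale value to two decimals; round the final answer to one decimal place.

Form 2024 → anchor (Population P): v = (2.1/11.0)(60 − 61.2) + 11.1 = 10.87
anchor → Form 2025 (Population Q): y = (9.0/2.2)(10.87 − 10.8) + 60.5 = 60.8

60.8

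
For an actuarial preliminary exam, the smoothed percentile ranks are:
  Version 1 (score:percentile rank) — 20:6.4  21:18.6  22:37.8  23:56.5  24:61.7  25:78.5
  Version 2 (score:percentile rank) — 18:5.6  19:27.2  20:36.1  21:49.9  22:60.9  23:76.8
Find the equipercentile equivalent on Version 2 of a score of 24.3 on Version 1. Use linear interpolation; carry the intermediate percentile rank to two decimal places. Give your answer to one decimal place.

22.4

PR of 24.3 on Version 1: 61.7 + (24.3 − 24)/(25 − 24) × (78.5 − 61.7) = 66.74
On Version 2, PR 66.74 falls between score 22 (PR 60.9) and 23 (PR 76.8).
Interpolate: 22 + (66.74 − 60.9)/(76.8 − 60.9) × (23 − 22) = 22.4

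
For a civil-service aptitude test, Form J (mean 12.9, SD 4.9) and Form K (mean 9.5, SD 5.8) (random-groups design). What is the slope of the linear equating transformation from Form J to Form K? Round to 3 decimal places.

A = SD_Y / SD_X = 5.8 / 4.9 = 1.184

1.184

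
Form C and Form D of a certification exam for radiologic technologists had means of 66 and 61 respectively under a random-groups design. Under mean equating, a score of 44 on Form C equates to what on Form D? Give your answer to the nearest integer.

Mean equating: y = x + (M_Y − M_X) = 44 + (61 − 66) = 39

39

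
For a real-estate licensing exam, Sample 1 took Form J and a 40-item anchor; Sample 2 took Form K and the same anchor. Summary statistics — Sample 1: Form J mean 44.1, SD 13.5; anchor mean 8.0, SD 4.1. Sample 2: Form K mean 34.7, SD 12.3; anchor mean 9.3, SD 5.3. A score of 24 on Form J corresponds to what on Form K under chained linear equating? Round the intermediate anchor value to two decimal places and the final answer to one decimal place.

17.5

Form J → anchor (Sample 1): v = (4.1/13.5)(24 − 44.1) + 8.0 = 1.90
anchor → Form K (Sample 2): y = (12.3/5.3)(1.90 − 9.3) + 34.7 = 17.5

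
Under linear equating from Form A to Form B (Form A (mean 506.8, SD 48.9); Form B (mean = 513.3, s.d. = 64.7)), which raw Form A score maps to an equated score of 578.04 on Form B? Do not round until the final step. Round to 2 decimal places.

555.73

Invert y = (SD_Y/SD_X)(x − M_X) + M_Y:
x = (SD_X/SD_Y)(y − M_Y) + M_X = (48.9/64.7)(578.04 − 513.3) + 506.8
x = 0.755796 × 64.740 + 506.8 = 555.73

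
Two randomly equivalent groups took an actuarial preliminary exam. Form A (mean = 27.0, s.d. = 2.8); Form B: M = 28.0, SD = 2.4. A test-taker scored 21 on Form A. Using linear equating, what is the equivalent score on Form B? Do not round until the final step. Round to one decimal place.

22.9

Linear equating: y = (SD_Y/SD_X)(x − M_X) + M_Y
y = (2.4/2.8)(21 − 27.0) + 28.0
y = 0.857143 × -6.0 + 28.0 = -5.1429 + 28.0 = 22.9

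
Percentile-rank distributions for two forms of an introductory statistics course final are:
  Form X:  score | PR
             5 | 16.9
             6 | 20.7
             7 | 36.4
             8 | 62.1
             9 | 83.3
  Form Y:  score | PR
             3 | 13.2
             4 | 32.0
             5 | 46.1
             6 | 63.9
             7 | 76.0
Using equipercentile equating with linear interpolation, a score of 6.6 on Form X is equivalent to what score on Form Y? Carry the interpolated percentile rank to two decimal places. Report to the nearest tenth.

PR of 6.6 on Form X: 20.7 + (6.6 − 6)/(7 − 6) × (36.4 − 20.7) = 30.12
On Form Y, PR 30.12 falls between score 3 (PR 13.2) and 4 (PR 32.0).
Interpolate: 3 + (30.12 − 13.2)/(32.0 − 13.2) × (4 − 3) = 3.9

3.9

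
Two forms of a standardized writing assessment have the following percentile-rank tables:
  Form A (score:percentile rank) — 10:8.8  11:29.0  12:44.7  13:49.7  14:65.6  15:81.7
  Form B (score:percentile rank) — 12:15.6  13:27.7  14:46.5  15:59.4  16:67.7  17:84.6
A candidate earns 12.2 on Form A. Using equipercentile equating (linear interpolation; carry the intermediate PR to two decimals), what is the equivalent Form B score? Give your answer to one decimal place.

14.0

PR of 12.2 on Form A: 44.7 + (12.2 − 12)/(13 − 12) × (49.7 − 44.7) = 45.70
On Form B, PR 45.70 falls between score 13 (PR 27.7) and 14 (PR 46.5).
Interpolate: 13 + (45.70 − 27.7)/(46.5 − 27.7) × (14 − 13) = 14.0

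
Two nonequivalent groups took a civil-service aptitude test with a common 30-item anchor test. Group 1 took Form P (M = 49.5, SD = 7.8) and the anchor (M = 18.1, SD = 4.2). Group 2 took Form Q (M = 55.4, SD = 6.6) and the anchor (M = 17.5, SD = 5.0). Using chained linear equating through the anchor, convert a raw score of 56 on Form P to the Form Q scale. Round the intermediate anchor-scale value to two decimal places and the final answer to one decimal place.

Form P → anchor (Group 1): v = (4.2/7.8)(56 − 49.5) + 18.1 = 21.60
anchor → Form Q (Group 2): y = (6.6/5.0)(21.60 − 17.5) + 55.4 = 60.8

60.8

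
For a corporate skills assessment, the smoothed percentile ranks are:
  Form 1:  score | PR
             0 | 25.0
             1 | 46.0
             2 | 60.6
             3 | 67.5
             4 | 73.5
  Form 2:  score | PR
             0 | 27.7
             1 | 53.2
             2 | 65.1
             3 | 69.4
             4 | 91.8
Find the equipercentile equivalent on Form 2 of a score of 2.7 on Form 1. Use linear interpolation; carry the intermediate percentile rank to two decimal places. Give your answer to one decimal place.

2.1

PR of 2.7 on Form 1: 60.6 + (2.7 − 2)/(3 − 2) × (67.5 − 60.6) = 65.43
On Form 2, PR 65.43 falls between score 2 (PR 65.1) and 3 (PR 69.4).
Interpolate: 2 + (65.43 − 65.1)/(69.4 − 65.1) × (3 − 2) = 2.1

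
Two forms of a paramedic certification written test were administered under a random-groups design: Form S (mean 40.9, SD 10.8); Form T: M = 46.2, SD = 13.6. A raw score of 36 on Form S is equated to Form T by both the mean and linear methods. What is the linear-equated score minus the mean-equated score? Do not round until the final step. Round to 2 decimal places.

Mean-equated: 36 + (46.2 − 40.9) = 41.30
Linear-equated: (13.6/10.8)(36 − 40.9) + 46.2 = 40.030
Difference = 40.030 − 41.30 = -1.27

-1.27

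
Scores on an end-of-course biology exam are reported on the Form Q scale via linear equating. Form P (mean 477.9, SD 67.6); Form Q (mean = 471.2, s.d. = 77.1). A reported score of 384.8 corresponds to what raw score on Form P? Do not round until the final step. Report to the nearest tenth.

402.1

Invert y = (SD_Y/SD_X)(x − M_X) + M_Y:
x = (SD_X/SD_Y)(y − M_Y) + M_X = (67.6/77.1)(384.8 − 471.2) + 477.9
x = 0.876783 × -86.400 + 477.9 = 402.1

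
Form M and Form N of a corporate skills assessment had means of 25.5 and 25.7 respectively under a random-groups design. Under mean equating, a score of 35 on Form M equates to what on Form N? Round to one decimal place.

Mean equating: y = x + (M_Y − M_X) = 35 + (25.7 − 25.5) = 35.2

35.2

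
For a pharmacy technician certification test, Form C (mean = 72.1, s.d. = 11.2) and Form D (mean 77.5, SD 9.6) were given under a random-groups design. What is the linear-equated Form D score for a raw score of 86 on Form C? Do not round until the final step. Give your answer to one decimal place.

89.4

Linear equating: y = (SD_Y/SD_X)(x − M_X) + M_Y
y = (9.6/11.2)(86 − 72.1) + 77.5
y = 0.857143 × 13.9 + 77.5 = 11.9143 + 77.5 = 89.4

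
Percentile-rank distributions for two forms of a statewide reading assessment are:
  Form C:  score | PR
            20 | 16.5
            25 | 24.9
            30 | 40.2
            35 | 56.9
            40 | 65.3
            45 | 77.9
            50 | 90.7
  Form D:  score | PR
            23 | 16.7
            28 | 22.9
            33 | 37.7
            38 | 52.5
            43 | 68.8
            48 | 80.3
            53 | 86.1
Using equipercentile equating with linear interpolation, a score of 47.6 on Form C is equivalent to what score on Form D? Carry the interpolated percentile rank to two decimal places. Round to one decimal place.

51.7

PR of 47.6 on Form C: 77.9 + (47.6 − 45)/(50 − 45) × (90.7 − 77.9) = 84.56
On Form D, PR 84.56 falls between score 48 (PR 80.3) and 53 (PR 86.1).
Interpolate: 48 + (84.56 − 80.3)/(86.1 − 80.3) × (53 − 48) = 51.7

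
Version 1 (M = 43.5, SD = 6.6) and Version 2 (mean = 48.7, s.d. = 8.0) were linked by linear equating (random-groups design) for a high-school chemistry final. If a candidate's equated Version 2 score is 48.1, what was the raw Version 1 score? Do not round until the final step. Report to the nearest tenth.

Invert y = (SD_Y/SD_X)(x − M_X) + M_Y:
x = (SD_X/SD_Y)(y − M_Y) + M_X = (6.6/8.0)(48.1 − 48.7) + 43.5
x = 0.825000 × -0.600 + 43.5 = 43.0

43.0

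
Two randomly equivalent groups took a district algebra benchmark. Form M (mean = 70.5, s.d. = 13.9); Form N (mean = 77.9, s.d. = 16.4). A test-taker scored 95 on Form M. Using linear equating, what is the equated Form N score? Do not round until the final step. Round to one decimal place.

106.8

Linear equating: y = (SD_Y/SD_X)(x − M_X) + M_Y
y = (16.4/13.9)(95 − 70.5) + 77.9
y = 1.179856 × 24.5 + 77.9 = 28.9065 + 77.9 = 106.8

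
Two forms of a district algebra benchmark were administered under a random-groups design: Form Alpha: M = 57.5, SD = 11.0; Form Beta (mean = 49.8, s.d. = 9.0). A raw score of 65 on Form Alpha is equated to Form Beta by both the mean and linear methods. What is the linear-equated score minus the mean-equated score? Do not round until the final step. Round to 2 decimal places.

Mean-equated: 65 + (49.8 − 57.5) = 57.30
Linear-equated: (9.0/11.0)(65 − 57.5) + 49.8 = 55.936
Difference = 55.936 − 57.30 = -1.36

-1.36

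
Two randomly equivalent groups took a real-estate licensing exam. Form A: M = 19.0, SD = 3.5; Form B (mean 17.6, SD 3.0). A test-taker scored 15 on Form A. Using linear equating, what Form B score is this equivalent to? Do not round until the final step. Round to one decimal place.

14.2

Linear equating: y = (SD_Y/SD_X)(x − M_X) + M_Y
y = (3.0/3.5)(15 − 19.0) + 17.6
y = 0.857143 × -4.0 + 17.6 = -3.4286 + 17.6 = 14.2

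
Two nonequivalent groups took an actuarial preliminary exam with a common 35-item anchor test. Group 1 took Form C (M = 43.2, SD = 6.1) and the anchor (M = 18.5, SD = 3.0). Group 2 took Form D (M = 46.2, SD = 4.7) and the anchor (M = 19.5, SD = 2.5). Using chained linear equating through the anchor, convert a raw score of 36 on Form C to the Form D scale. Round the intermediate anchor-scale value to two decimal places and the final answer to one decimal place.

37.7

Form C → anchor (Group 1): v = (3.0/6.1)(36 − 43.2) + 18.5 = 14.96
anchor → Form D (Group 2): y = (4.7/2.5)(14.96 − 19.5) + 46.2 = 37.7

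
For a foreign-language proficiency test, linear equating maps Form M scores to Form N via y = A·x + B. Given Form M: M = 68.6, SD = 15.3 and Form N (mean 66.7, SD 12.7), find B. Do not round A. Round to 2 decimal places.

A = SD_Y / SD_X = 12.7 / 15.3 = 0.830065
B = M_Y − A·M_X = 66.7 − 0.830065 × 68.6 = 9.76

9.76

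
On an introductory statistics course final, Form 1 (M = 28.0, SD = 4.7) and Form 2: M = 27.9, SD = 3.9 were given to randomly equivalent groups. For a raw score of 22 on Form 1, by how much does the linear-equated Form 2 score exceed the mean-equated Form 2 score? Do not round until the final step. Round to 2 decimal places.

1.02

Mean-equated: 22 + (27.9 − 28.0) = 21.90
Linear-equated: (3.9/4.7)(22 − 28.0) + 27.9 = 22.921
Difference = 22.921 − 21.90 = 1.02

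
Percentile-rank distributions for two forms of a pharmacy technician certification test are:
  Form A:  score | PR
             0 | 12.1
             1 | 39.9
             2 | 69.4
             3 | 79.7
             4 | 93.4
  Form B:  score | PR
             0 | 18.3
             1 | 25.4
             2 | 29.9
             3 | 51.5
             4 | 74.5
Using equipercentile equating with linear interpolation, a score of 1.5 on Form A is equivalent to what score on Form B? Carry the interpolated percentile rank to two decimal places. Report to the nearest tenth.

PR of 1.5 on Form A: 39.9 + (1.5 − 1)/(2 − 1) × (69.4 − 39.9) = 54.65
On Form B, PR 54.65 falls between score 3 (PR 51.5) and 4 (PR 74.5).
Interpolate: 3 + (54.65 − 51.5)/(74.5 − 51.5) × (4 − 3) = 3.1

3.1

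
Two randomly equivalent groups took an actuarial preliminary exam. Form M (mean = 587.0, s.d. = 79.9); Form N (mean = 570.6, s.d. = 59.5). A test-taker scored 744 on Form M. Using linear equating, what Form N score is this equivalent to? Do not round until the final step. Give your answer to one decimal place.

687.5

Linear equating: y = (SD_Y/SD_X)(x − M_X) + M_Y
y = (59.5/79.9)(744 − 587.0) + 570.6
y = 0.744681 × 157.0 + 570.6 = 116.9149 + 570.6 = 687.5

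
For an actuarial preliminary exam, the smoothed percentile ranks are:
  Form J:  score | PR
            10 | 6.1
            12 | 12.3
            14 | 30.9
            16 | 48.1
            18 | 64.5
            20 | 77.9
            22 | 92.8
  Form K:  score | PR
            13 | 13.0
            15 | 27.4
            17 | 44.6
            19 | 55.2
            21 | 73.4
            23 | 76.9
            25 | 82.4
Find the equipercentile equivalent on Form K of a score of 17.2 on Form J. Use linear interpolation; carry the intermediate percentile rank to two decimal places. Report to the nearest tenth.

PR of 17.2 on Form J: 48.1 + (17.2 − 16)/(18 − 16) × (64.5 − 48.1) = 57.94
On Form K, PR 57.94 falls between score 19 (PR 55.2) and 21 (PR 73.4).
Interpolate: 19 + (57.94 − 55.2)/(73.4 − 55.2) × (21 − 19) = 19.3

19.3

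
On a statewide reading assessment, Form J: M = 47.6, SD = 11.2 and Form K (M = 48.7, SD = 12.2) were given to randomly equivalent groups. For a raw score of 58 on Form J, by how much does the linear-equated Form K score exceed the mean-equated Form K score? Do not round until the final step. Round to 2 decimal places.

Mean-equated: 58 + (48.7 − 47.6) = 59.10
Linear-equated: (12.2/11.2)(58 − 47.6) + 48.7 = 60.029
Difference = 60.029 − 59.10 = 0.93

0.93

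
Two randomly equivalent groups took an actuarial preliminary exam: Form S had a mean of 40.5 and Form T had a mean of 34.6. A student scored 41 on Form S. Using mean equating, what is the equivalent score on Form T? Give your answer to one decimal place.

Mean equating: y = x + (M_Y − M_X) = 41 + (34.6 − 40.5) = 35.1

35.1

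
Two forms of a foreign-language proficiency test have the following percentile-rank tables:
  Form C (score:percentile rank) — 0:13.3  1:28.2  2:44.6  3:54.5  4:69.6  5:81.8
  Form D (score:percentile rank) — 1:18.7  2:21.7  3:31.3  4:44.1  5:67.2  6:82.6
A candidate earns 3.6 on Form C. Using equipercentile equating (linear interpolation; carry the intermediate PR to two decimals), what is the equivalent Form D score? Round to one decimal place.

PR of 3.6 on Form C: 54.5 + (3.6 − 3)/(4 − 3) × (69.6 − 54.5) = 63.56
On Form D, PR 63.56 falls between score 4 (PR 44.1) and 5 (PR 67.2).
Interpolate: 4 + (63.56 − 44.1)/(67.2 − 44.1) × (5 − 4) = 4.8

4.8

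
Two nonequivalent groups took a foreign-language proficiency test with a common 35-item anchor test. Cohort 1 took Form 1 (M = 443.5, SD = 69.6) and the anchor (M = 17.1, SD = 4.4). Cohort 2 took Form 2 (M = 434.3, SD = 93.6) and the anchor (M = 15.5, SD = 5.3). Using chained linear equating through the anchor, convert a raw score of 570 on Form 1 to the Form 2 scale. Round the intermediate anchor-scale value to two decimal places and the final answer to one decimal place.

603.8

Form 1 → anchor (Cohort 1): v = (4.4/69.6)(570 − 443.5) + 17.1 = 25.10
anchor → Form 2 (Cohort 2): y = (93.6/5.3)(25.10 − 15.5) + 434.3 = 603.8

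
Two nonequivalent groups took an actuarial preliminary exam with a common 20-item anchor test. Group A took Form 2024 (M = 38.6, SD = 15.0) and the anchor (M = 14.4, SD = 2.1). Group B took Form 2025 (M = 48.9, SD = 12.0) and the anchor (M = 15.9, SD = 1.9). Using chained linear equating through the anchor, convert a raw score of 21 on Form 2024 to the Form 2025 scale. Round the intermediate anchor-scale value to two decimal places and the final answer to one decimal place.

Form 2024 → anchor (Group A): v = (2.1/15.0)(21 − 38.6) + 14.4 = 11.94
anchor → Form 2025 (Group B): y = (12.0/1.9)(11.94 − 15.9) + 48.9 = 23.9

23.9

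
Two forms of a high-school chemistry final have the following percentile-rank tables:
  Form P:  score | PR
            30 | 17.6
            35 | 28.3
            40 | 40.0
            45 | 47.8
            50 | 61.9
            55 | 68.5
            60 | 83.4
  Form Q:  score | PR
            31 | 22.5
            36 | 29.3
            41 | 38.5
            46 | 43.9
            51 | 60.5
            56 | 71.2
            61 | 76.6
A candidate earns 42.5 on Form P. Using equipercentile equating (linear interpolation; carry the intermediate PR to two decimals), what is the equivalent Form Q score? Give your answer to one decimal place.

46.0

PR of 42.5 on Form P: 40.0 + (42.5 − 40)/(45 − 40) × (47.8 − 40.0) = 43.90
On Form Q, PR 43.90 falls between score 41 (PR 38.5) and 46 (PR 43.9).
Interpolate: 41 + (43.90 − 38.5)/(43.9 − 38.5) × (46 − 41) = 46.0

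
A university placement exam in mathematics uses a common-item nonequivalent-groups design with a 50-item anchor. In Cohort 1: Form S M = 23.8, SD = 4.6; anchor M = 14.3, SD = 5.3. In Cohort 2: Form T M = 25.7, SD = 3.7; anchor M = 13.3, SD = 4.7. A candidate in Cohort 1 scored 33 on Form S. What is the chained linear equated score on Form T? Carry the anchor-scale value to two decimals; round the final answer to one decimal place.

34.8

Form S → anchor (Cohort 1): v = (5.3/4.6)(33 − 23.8) + 14.3 = 24.90
anchor → Form T (Cohort 2): y = (3.7/4.7)(24.90 − 13.3) + 25.7 = 34.8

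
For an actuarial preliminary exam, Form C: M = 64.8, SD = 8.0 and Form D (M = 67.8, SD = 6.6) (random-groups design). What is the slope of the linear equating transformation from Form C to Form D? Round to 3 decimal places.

0.825

A = SD_Y / SD_X = 6.6 / 8.0 = 0.825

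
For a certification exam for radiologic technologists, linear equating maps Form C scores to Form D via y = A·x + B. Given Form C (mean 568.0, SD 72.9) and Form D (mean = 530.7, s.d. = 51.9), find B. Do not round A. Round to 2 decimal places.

A = SD_Y / SD_X = 51.9 / 72.9 = 0.711934
B = M_Y − A·M_X = 530.7 − 0.711934 × 568.0 = 126.32

126.32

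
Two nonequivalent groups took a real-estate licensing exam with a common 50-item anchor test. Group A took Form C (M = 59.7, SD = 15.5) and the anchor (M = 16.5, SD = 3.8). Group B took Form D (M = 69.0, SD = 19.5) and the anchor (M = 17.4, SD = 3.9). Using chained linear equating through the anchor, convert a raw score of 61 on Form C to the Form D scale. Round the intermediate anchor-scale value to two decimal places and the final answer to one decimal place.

Form C → anchor (Group A): v = (3.8/15.5)(61 − 59.7) + 16.5 = 16.82
anchor → Form D (Group B): y = (19.5/3.9)(16.82 − 17.4) + 69.0 = 66.1

66.1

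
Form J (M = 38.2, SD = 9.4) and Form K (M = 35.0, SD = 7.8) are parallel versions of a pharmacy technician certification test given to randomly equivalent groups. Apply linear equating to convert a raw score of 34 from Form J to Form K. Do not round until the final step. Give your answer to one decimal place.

31.5

Linear equating: y = (SD_Y/SD_X)(x − M_X) + M_Y
y = (7.8/9.4)(34 − 38.2) + 35.0
y = 0.829787 × -4.2 + 35.0 = -3.4851 + 35.0 = 31.5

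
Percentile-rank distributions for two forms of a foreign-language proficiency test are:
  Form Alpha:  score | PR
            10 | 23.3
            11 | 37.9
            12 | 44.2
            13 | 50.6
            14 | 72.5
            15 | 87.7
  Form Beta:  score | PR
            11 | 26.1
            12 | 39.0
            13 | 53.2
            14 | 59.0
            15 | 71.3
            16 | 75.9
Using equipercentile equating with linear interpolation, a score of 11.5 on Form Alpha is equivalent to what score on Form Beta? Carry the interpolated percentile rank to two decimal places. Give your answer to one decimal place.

12.1

PR of 11.5 on Form Alpha: 37.9 + (11.5 − 11)/(12 − 11) × (44.2 − 37.9) = 41.05
On Form Beta, PR 41.05 falls between score 12 (PR 39.0) and 13 (PR 53.2).
Interpolate: 12 + (41.05 − 39.0)/(53.2 − 39.0) × (13 − 12) = 12.1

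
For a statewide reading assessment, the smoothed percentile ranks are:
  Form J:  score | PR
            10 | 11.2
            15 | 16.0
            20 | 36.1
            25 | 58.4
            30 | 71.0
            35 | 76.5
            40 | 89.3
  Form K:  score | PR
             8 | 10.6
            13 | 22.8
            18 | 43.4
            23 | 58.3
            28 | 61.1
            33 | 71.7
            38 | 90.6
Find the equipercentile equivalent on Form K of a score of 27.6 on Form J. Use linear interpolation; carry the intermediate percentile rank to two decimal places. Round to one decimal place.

29.8

PR of 27.6 on Form J: 58.4 + (27.6 − 25)/(30 − 25) × (71.0 − 58.4) = 64.95
On Form K, PR 64.95 falls between score 28 (PR 61.1) and 33 (PR 71.7).
Interpolate: 28 + (64.95 − 61.1)/(71.7 − 61.1) × (33 − 28) = 29.8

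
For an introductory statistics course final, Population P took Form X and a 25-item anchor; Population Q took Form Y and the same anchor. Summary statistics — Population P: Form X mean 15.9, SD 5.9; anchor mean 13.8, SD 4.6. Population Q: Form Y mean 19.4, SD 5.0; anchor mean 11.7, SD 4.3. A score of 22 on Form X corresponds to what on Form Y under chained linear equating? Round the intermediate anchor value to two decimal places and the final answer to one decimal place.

27.4

Form X → anchor (Population P): v = (4.6/5.9)(22 − 15.9) + 13.8 = 18.56
anchor → Form Y (Population Q): y = (5.0/4.3)(18.56 − 11.7) + 19.4 = 27.4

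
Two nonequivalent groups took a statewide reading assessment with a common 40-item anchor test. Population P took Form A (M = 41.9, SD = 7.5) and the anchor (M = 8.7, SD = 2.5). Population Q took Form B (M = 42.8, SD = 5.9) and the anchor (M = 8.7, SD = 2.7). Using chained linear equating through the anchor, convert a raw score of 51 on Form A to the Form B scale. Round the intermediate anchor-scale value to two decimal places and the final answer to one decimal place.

Form A → anchor (Population P): v = (2.5/7.5)(51 − 41.9) + 8.7 = 11.73
anchor → Form B (Population Q): y = (5.9/2.7)(11.73 − 8.7) + 42.8 = 49.4

49.4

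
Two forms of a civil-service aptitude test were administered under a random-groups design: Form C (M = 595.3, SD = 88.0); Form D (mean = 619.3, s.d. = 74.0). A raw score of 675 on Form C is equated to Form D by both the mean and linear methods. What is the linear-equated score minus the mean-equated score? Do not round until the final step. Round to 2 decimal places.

-12.68

Mean-equated: 675 + (619.3 − 595.3) = 699.00
Linear-equated: (74.0/88.0)(675 − 595.3) + 619.3 = 686.320
Difference = 686.320 − 699.00 = -12.68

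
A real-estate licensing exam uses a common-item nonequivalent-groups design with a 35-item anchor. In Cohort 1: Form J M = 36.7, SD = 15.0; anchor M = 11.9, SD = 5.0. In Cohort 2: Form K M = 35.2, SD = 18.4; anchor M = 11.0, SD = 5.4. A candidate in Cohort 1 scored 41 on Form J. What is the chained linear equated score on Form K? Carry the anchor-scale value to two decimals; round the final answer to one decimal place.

43.1

Form J → anchor (Cohort 1): v = (5.0/15.0)(41 − 36.7) + 11.9 = 13.33
anchor → Form K (Cohort 2): y = (18.4/5.4)(13.33 − 11.0) + 35.2 = 43.1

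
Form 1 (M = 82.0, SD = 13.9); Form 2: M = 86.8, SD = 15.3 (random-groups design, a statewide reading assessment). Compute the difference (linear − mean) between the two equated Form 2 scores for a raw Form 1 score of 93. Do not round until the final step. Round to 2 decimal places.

Mean-equated: 93 + (86.8 − 82.0) = 97.80
Linear-equated: (15.3/13.9)(93 − 82.0) + 86.8 = 98.908
Difference = 98.908 − 97.80 = 1.11

1.11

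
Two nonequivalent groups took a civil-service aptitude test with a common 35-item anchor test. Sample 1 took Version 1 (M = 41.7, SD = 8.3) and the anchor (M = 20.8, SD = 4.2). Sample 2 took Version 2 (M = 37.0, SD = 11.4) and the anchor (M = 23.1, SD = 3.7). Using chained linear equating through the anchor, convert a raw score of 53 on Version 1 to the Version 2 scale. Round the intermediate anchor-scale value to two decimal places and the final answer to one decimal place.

47.5

Version 1 → anchor (Sample 1): v = (4.2/8.3)(53 − 41.7) + 20.8 = 26.52
anchor → Version 2 (Sample 2): y = (11.4/3.7)(26.52 − 23.1) + 37.0 = 47.5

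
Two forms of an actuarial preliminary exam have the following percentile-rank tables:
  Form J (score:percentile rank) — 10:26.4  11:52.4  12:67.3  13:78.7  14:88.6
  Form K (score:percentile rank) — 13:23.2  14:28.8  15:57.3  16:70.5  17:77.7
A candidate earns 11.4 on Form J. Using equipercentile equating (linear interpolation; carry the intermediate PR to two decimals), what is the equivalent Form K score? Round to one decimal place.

15.1

PR of 11.4 on Form J: 52.4 + (11.4 − 11)/(12 − 11) × (67.3 − 52.4) = 58.36
On Form K, PR 58.36 falls between score 15 (PR 57.3) and 16 (PR 70.5).
Interpolate: 15 + (58.36 − 57.3)/(70.5 − 57.3) × (16 − 15) = 15.1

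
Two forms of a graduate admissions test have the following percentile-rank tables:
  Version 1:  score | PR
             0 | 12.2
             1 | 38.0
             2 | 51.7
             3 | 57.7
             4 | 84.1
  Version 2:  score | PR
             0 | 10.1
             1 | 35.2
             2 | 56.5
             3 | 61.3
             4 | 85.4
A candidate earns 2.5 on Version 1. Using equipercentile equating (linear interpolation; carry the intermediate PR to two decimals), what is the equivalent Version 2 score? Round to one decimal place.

PR of 2.5 on Version 1: 51.7 + (2.5 − 2)/(3 − 2) × (57.7 − 51.7) = 54.70
On Version 2, PR 54.70 falls between score 1 (PR 35.2) and 2 (PR 56.5).
Interpolate: 1 + (54.70 − 35.2)/(56.5 − 35.2) × (2 − 1) = 1.9

1.9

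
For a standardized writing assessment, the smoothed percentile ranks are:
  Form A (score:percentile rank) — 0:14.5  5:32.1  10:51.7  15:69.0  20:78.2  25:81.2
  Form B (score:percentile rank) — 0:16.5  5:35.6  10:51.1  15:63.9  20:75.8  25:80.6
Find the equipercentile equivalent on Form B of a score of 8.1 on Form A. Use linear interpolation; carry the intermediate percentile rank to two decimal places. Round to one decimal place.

7.8

PR of 8.1 on Form A: 32.1 + (8.1 − 5)/(10 − 5) × (51.7 − 32.1) = 44.25
On Form B, PR 44.25 falls between score 5 (PR 35.6) and 10 (PR 51.1).
Interpolate: 5 + (44.25 − 35.6)/(51.1 − 35.6) × (10 − 5) = 7.8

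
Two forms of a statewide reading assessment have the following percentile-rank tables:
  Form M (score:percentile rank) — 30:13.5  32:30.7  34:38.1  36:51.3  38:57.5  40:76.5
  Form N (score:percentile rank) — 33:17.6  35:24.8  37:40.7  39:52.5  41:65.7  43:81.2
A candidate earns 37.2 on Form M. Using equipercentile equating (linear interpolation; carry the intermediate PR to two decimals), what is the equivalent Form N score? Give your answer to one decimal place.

39.4

PR of 37.2 on Form M: 51.3 + (37.2 − 36)/(38 − 36) × (57.5 − 51.3) = 55.02
On Form N, PR 55.02 falls between score 39 (PR 52.5) and 41 (PR 65.7).
Interpolate: 39 + (55.02 − 52.5)/(65.7 − 52.5) × (41 − 39) = 39.4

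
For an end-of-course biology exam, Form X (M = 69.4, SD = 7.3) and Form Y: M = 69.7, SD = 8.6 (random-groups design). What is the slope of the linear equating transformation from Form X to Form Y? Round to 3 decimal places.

1.178

A = SD_Y / SD_X = 8.6 / 7.3 = 1.178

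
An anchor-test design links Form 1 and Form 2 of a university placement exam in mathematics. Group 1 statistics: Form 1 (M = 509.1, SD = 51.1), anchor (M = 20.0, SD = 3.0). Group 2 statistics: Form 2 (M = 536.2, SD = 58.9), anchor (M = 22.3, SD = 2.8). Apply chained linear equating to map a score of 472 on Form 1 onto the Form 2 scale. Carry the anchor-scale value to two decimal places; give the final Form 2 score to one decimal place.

442.0

Form 1 → anchor (Group 1): v = (3.0/51.1)(472 − 509.1) + 20.0 = 17.82
anchor → Form 2 (Group 2): y = (58.9/2.8)(17.82 − 22.3) + 536.2 = 442.0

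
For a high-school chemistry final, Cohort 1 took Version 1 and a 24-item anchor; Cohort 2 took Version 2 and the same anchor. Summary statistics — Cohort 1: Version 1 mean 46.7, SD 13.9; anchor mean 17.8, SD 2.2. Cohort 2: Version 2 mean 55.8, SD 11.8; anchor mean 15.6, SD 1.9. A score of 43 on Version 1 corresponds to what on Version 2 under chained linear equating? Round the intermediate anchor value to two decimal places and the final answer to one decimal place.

65.8

Version 1 → anchor (Cohort 1): v = (2.2/13.9)(43 − 46.7) + 17.8 = 17.21
anchor → Version 2 (Cohort 2): y = (11.8/1.9)(17.21 − 15.6) + 55.8 = 65.8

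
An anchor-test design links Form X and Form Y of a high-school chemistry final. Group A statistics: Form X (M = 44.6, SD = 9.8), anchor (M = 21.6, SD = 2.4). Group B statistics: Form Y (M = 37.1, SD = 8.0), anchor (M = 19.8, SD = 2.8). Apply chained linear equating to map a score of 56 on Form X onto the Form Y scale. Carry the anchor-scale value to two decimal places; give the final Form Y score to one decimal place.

Form X → anchor (Group A): v = (2.4/9.8)(56 − 44.6) + 21.6 = 24.39
anchor → Form Y (Group B): y = (8.0/2.8)(24.39 − 19.8) + 37.1 = 50.2

50.2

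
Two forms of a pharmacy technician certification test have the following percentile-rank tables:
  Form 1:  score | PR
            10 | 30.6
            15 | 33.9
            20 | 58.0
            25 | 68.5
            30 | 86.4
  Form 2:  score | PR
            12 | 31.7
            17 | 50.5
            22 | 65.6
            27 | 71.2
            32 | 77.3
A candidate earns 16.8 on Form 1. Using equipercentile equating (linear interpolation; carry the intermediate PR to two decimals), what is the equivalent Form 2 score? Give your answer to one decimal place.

14.9

PR of 16.8 on Form 1: 33.9 + (16.8 − 15)/(20 − 15) × (58.0 − 33.9) = 42.58
On Form 2, PR 42.58 falls between score 12 (PR 31.7) and 17 (PR 50.5).
Interpolate: 12 + (42.58 − 31.7)/(50.5 − 31.7) × (17 − 12) = 14.9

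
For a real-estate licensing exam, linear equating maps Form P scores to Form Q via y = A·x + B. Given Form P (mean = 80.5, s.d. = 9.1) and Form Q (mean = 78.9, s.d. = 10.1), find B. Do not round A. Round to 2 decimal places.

-10.45

A = SD_Y / SD_X = 10.1 / 9.1 = 1.109890
B = M_Y − A·M_X = 78.9 − 1.109890 × 80.5 = -10.45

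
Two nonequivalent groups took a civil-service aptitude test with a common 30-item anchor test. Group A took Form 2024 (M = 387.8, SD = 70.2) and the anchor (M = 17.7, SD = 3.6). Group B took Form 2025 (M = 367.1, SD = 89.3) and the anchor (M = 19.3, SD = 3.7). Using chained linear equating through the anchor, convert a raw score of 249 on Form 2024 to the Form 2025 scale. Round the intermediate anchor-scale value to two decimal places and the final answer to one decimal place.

156.6

Form 2024 → anchor (Group A): v = (3.6/70.2)(249 − 387.8) + 17.7 = 10.58
anchor → Form 2025 (Group B): y = (89.3/3.7)(10.58 − 19.3) + 367.1 = 156.6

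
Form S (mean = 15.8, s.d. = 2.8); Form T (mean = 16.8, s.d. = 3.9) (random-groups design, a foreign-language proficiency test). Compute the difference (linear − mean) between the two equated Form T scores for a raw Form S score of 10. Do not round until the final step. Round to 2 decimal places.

Mean-equated: 10 + (16.8 − 15.8) = 11.00
Linear-equated: (3.9/2.8)(10 − 15.8) + 16.8 = 8.721
Difference = 8.721 − 11.00 = -2.28

-2.28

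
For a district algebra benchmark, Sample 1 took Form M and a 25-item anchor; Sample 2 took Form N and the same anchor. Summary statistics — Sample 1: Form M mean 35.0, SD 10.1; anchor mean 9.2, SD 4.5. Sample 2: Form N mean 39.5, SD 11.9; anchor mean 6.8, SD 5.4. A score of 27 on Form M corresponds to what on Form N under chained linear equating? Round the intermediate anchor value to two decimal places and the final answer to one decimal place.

36.9

Form M → anchor (Sample 1): v = (4.5/10.1)(27 − 35.0) + 9.2 = 5.64
anchor → Form N (Sample 2): y = (11.9/5.4)(5.64 − 6.8) + 39.5 = 36.9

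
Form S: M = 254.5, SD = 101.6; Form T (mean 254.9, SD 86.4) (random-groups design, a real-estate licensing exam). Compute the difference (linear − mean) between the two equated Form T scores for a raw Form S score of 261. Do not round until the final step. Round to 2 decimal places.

-0.97

Mean-equated: 261 + (254.9 − 254.5) = 261.40
Linear-equated: (86.4/101.6)(261 − 254.5) + 254.9 = 260.428
Difference = 260.428 − 261.40 = -0.97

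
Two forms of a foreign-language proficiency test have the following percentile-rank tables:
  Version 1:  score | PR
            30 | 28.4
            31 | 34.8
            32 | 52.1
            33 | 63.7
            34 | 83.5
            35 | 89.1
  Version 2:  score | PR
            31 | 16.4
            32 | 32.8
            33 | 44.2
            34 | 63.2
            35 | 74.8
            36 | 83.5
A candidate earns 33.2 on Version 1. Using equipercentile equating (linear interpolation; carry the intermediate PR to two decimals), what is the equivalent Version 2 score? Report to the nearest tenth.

PR of 33.2 on Version 1: 63.7 + (33.2 − 33)/(34 − 33) × (83.5 − 63.7) = 67.66
On Version 2, PR 67.66 falls between score 34 (PR 63.2) and 35 (PR 74.8).
Interpolate: 34 + (67.66 − 63.2)/(74.8 − 63.2) × (35 − 34) = 34.4

34.4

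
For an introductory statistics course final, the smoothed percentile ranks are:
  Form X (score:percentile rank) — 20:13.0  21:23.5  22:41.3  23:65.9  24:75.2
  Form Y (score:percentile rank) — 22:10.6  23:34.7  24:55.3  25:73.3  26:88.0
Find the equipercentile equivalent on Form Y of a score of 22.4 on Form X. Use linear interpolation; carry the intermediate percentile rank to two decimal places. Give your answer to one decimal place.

PR of 22.4 on Form X: 41.3 + (22.4 − 22)/(23 − 22) × (65.9 − 41.3) = 51.14
On Form Y, PR 51.14 falls between score 23 (PR 34.7) and 24 (PR 55.3).
Interpolate: 23 + (51.14 − 34.7)/(55.3 − 34.7) × (24 − 23) = 23.8

23.8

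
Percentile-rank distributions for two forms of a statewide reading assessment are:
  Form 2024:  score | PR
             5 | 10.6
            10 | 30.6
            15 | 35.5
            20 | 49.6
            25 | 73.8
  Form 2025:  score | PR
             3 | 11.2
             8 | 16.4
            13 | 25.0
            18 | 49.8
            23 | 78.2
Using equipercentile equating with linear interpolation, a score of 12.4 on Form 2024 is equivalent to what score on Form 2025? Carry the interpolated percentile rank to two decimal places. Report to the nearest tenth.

14.6

PR of 12.4 on Form 2024: 30.6 + (12.4 − 10)/(15 − 10) × (35.5 − 30.6) = 32.95
On Form 2025, PR 32.95 falls between score 13 (PR 25.0) and 18 (PR 49.8).
Interpolate: 13 + (32.95 − 25.0)/(49.8 − 25.0) × (18 − 13) = 14.6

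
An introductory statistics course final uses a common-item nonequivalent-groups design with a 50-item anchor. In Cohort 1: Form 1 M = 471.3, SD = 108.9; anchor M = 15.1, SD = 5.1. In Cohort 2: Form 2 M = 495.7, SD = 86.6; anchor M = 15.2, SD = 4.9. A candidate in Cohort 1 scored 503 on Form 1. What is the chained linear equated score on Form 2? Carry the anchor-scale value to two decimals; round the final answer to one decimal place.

520.1

Form 1 → anchor (Cohort 1): v = (5.1/108.9)(503 − 471.3) + 15.1 = 16.58
anchor → Form 2 (Cohort 2): y = (86.6/4.9)(16.58 − 15.2) + 495.7 = 520.1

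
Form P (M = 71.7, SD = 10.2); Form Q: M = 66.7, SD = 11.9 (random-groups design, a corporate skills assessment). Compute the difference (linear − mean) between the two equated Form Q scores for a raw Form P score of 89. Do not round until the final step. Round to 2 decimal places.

Mean-equated: 89 + (66.7 − 71.7) = 84.00
Linear-equated: (11.9/10.2)(89 − 71.7) + 66.7 = 86.883
Difference = 86.883 − 84.00 = 2.88

2.88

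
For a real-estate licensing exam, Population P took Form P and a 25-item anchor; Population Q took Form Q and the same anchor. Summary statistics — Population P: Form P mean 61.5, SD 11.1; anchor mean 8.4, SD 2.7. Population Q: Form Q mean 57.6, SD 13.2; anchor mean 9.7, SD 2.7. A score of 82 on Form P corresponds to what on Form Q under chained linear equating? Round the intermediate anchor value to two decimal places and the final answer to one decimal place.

75.6

Form P → anchor (Population P): v = (2.7/11.1)(82 − 61.5) + 8.4 = 13.39
anchor → Form Q (Population Q): y = (13.2/2.7)(13.39 − 9.7) + 57.6 = 75.6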